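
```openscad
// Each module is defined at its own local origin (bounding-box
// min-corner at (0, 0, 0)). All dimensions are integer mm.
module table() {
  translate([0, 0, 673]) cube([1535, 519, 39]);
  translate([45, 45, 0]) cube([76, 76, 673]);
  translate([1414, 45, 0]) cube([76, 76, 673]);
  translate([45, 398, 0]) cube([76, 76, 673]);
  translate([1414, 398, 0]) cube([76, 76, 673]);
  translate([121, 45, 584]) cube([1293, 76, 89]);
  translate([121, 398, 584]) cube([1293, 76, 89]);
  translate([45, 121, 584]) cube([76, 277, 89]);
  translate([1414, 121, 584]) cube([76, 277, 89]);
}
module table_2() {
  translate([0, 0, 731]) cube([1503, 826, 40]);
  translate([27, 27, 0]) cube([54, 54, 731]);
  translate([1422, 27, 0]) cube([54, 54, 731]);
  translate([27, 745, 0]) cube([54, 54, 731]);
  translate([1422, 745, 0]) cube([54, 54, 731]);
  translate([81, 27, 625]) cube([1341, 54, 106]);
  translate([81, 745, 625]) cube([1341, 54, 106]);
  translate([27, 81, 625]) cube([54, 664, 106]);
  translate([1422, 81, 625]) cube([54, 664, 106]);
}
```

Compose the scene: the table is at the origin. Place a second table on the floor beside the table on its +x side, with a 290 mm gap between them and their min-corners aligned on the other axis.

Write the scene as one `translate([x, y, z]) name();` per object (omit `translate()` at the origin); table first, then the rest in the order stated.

table();
translate([1825, 0, 0]) table_2();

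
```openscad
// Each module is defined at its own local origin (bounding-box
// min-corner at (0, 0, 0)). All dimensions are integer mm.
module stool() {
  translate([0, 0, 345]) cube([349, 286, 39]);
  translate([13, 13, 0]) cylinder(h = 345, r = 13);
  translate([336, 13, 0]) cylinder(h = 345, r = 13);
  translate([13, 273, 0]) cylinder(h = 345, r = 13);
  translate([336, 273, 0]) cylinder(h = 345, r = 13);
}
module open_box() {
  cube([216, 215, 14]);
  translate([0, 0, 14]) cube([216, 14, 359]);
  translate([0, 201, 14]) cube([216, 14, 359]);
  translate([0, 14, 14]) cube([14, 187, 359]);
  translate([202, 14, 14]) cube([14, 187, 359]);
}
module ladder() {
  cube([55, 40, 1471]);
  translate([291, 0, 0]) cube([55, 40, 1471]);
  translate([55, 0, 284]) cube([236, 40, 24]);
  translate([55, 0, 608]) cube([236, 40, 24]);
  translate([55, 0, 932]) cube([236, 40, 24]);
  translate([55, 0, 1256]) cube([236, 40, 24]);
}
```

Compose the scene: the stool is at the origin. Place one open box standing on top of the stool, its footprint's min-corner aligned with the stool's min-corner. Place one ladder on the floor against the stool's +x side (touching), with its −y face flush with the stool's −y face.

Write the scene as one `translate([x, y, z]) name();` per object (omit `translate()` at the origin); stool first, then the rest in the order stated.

stool();
translate([0, 0, 384]) open_box();
translate([349, 0, 0]) ladder();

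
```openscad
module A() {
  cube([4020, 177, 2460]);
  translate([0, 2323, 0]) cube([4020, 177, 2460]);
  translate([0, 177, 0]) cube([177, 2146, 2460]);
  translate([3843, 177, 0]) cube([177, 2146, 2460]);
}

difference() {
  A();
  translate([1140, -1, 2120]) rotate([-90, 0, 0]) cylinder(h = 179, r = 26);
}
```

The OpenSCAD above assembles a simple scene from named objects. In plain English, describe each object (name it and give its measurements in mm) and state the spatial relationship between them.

A is the wall frame of a small rectangular building: four walls, each 2460 mm tall and 177 mm thick, enclosing a footprint 4020 mm (x) by 2500 mm (y) outside-to-outside, with no floor or roof. The front and back walls (the −y and +y sides) span the full width; the two side walls fit between them.

The house frame has a circular hole of radius 26 mm through its front wall, centred at (x = 1140, z = 2120).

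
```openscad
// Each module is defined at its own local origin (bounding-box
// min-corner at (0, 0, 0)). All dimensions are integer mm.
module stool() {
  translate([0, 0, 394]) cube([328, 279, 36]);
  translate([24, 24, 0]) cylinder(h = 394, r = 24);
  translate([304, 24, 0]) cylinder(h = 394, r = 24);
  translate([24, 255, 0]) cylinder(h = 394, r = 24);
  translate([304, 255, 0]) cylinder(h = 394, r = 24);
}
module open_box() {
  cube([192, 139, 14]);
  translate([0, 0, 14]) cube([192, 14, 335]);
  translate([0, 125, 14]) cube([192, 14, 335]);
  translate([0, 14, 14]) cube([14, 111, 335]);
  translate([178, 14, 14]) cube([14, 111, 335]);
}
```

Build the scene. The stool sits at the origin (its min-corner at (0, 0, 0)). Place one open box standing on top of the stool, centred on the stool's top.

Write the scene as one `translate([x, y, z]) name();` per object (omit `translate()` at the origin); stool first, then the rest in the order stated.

stool();
translate([68, 70, 430]) open_box();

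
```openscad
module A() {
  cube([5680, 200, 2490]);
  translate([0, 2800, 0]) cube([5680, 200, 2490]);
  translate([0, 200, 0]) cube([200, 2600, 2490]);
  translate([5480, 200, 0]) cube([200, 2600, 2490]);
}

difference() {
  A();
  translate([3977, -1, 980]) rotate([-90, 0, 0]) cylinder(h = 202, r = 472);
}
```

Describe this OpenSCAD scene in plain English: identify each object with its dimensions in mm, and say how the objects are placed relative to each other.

A is the wall frame of a small rectangular building: four walls, each 2490 mm tall and 200 mm thick, enclosing a footprint 5680 mm (x) by 3000 mm (y) outside-to-outside, with no floor or roof. The front and back walls (the −y and +y sides) span the full width; the two side walls fit between them.

The house frame has a circular hole of radius 472 mm through its front wall, centred at (x = 3977, z = 980).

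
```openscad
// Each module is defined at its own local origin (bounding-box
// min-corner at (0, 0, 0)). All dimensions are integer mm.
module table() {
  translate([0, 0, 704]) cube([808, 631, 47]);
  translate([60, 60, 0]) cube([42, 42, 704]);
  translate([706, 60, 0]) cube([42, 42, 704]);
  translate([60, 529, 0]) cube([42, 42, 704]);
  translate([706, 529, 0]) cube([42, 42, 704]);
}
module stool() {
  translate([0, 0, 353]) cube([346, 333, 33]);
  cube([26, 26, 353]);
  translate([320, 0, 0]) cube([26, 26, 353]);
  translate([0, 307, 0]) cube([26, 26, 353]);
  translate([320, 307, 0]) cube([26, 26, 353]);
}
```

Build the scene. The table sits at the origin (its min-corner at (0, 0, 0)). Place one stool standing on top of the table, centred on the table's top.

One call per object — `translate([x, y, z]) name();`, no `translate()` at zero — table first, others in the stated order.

table();
translate([231, 149, 751]) stool();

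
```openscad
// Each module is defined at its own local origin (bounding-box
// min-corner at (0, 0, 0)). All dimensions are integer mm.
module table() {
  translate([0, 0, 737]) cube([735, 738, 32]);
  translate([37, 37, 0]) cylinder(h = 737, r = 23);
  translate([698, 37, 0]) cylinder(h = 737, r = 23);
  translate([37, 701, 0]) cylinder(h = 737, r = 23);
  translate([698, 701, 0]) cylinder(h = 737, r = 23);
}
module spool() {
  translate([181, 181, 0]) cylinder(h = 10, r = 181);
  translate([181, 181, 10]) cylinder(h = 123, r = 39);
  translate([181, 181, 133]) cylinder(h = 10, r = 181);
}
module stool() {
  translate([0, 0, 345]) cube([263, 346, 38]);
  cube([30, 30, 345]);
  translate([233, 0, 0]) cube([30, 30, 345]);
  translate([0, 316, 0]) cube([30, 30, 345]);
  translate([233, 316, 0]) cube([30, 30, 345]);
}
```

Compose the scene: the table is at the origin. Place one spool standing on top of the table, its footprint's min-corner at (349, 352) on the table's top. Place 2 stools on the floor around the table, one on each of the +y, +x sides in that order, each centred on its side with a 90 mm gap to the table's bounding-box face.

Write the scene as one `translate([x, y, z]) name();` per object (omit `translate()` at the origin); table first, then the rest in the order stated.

table();
translate([349, 352, 769]) spool();
translate([236, 828, 0]) stool();
translate([825, 196, 0]) stool();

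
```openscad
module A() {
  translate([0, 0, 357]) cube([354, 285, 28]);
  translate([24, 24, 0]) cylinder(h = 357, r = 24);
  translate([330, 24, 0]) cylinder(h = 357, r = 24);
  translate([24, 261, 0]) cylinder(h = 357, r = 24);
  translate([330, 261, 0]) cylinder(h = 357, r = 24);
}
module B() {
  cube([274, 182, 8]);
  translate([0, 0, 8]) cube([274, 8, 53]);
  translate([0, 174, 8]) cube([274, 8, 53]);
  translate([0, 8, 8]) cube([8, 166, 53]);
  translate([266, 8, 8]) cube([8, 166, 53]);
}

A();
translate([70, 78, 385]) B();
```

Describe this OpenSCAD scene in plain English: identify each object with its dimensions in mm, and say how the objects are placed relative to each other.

A is a four-legged stool. The seat is 354×285 mm, 28 mm thick, top at z = 385 mm. It stands on four round legs, each 48 mm in diameter, from z = 0 to the seat underside, each leg's axis is inset half a diameter from the nearest pair of seat edges (so the leg's bounding box is flush with the corner).

B is an open storage box with external size 274×182×61 mm and wall thickness 8 mm (the base is also 8 mm thick). The base covers the whole footprint; the four walls stand on the base, with the y-facing walls full-width and the x-facing walls fitting between their inner faces.

The open box is on top of the stool.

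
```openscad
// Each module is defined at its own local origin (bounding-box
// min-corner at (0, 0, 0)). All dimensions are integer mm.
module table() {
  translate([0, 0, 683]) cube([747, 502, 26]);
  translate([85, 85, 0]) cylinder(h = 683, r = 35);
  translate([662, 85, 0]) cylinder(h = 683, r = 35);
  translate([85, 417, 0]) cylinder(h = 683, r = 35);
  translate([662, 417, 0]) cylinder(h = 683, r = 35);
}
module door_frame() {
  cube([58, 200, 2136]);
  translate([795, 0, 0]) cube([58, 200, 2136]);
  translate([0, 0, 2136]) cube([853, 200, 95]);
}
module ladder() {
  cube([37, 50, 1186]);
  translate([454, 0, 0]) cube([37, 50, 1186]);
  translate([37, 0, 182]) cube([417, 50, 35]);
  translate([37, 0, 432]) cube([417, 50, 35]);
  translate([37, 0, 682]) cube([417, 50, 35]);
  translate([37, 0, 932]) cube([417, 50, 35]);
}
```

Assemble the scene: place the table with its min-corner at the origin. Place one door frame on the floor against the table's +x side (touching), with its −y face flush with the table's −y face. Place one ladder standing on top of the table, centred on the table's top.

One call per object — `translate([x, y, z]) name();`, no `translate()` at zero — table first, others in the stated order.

table();
translate([747, 0, 0]) door_frame();
translate([128, 226, 709]) ladder();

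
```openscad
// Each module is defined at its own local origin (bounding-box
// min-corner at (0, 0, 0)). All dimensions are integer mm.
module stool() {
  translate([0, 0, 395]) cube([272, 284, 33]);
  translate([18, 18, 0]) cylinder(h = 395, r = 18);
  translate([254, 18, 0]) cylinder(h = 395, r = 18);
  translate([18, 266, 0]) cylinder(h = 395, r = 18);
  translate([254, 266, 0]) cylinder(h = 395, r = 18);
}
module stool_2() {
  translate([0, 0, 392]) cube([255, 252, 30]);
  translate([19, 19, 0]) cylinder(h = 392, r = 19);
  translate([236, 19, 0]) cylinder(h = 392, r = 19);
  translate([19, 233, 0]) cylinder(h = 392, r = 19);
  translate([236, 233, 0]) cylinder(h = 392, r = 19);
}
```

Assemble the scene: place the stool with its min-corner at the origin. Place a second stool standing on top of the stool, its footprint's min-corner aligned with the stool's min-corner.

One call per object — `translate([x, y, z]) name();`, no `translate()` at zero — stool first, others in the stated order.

stool();
translate([0, 0, 428]) stool_2();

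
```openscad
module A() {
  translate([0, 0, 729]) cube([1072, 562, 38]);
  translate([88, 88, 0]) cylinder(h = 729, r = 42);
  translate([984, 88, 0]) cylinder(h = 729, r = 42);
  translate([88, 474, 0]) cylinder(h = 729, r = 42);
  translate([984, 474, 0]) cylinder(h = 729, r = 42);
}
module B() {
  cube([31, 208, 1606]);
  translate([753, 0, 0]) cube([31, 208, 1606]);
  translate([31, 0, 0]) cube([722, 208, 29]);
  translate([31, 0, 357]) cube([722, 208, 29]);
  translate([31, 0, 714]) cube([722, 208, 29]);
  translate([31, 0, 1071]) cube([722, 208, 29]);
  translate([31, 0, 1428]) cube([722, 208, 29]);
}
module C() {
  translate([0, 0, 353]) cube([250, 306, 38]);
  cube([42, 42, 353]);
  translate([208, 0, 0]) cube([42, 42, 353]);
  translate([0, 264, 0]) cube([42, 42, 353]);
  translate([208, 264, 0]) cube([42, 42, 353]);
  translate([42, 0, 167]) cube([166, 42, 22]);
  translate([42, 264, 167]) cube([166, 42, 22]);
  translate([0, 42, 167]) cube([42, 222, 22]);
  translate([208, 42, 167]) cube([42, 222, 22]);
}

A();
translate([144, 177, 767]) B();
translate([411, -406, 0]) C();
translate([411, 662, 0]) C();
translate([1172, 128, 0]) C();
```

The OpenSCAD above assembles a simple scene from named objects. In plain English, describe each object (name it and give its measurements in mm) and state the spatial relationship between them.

A is a table: top 1072 mm (x) × 562 mm (y), 38 mm thick, upper face at z = 767 mm, on four round legs of 84 mm diameter, each leg's bounding box inset 46 mm from the nearest pair of top edges, running from z = 0 to the bottom of the top.

B is a bookshelf 784 mm wide overall, 208 mm deep and 1606 mm tall. The two sides are 31 mm thick vertical panels. 5 horizontal shelves of 29 mm thickness span between the inner faces of the sides; the lowest shelf sits on the floor and shelves are stacked with a clear vertical gap of 328 mm between each pair.

C is a four-legged stool. The seat is a 250×306×38 mm slab whose top surface is at z = 391 mm; four square legs, each 42×42 mm in cross-section, run from the floor (z = 0) to the underside of the seat, each flush with a corner of the seat. Four stretchers, 42 mm wide and 22 mm tall, connect adjacent legs with their undersides at z = 167 mm, each running between the inner faces of the legs it joins and aligned with the legs' outer faces on the other axis.

The bookshelf is on top of the table, centred. Three stools sit around the table at the −y, +y, +x sides.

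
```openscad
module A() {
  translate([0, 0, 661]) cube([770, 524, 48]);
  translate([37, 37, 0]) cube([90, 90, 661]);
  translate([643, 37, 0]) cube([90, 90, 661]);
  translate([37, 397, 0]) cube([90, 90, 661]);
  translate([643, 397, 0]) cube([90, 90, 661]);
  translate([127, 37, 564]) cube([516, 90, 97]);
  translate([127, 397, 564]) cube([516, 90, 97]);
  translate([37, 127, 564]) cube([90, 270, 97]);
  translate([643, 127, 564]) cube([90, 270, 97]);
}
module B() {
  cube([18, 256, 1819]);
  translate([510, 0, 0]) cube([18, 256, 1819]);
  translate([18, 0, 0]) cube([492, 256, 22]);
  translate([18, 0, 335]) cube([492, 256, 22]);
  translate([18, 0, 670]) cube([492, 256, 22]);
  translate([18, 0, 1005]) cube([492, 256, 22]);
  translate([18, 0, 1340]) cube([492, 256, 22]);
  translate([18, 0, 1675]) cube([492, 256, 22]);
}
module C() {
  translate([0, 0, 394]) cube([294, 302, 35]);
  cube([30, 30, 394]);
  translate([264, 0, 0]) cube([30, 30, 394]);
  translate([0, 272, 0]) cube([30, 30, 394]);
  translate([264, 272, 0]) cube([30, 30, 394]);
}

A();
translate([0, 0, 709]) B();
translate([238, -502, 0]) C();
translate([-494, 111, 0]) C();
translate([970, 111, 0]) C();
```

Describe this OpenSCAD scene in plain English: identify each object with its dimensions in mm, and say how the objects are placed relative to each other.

A is a table with a 770×524 mm rectangular top, 48 mm thick, top surface at z = 709 mm, supported by four 90×90 mm square legs, each inset 37 mm from the nearest pair of top edges, running from the floor. Four apron rails, 90 mm thick and 97 mm tall, run between adjacent legs with their top edges flush with the underside of the top and their outer faces flush with the legs' outer faces.

B is a bookshelf 528 mm wide overall, 256 mm deep and 1819 mm tall. The two sides are 18 mm thick vertical panels. 6 horizontal shelves of 22 mm thickness span between the inner faces of the sides; the lowest shelf sits on the floor and shelves are stacked with a clear vertical gap of 313 mm between each pair.

C is a four-legged stool. The seat is a 294×302×35 mm slab whose top surface is at z = 429 mm; four square legs, each 30×30 mm in cross-section, run from the floor (z = 0) to the underside of the seat, each flush with a corner of the seat.

The bookshelf is on top of the table. Three stools sit around the table at the −y, −x, +x sides.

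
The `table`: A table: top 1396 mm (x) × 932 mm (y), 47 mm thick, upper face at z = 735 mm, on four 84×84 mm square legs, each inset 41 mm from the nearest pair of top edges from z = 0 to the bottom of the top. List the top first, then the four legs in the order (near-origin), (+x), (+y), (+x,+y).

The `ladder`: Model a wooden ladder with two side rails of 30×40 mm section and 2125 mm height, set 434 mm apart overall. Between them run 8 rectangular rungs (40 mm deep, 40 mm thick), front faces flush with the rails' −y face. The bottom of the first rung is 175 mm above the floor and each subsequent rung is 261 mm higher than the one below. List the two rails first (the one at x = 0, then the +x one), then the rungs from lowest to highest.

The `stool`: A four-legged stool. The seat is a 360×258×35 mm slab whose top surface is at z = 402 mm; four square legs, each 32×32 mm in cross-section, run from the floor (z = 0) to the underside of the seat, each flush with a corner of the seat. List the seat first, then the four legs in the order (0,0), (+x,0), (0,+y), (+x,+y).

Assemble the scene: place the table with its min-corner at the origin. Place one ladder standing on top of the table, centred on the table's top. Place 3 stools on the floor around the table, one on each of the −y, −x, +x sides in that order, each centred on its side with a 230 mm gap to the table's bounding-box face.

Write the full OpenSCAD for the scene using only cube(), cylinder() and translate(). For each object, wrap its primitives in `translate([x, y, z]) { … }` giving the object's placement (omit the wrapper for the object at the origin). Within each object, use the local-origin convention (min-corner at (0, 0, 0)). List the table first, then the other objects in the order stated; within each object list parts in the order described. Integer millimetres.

translate([0, 0, 688]) cube([1396, 932, 47]);
translate([41, 41, 0]) cube([84, 84, 688]);
translate([1271, 41, 0]) cube([84, 84, 688]);
translate([41, 807, 0]) cube([84, 84, 688]);
translate([1271, 807, 0]) cube([84, 84, 688]);
translate([481, 446, 735]) {
  cube([30, 40, 2125]);
  translate([404, 0, 0]) cube([30, 40, 2125]);
  translate([30, 0, 175]) cube([374, 40, 40]);
  translate([30, 0, 436]) cube([374, 40, 40]);
  translate([30, 0, 697]) cube([374, 40, 40]);
  translate([30, 0, 958]) cube([374, 40, 40]);
  translate([30, 0, 1219]) cube([374, 40, 40]);
  translate([30, 0, 1480]) cube([374, 40, 40]);
  translate([30, 0, 1741]) cube([374, 40, 40]);
  translate([30, 0, 2002]) cube([374, 40, 40]);
}
translate([518, -488, 0]) {
  translate([0, 0, 367]) cube([360, 258, 35]);
  cube([32, 32, 367]);
  translate([328, 0, 0]) cube([32, 32, 367]);
  translate([0, 226, 0]) cube([32, 32, 367]);
  translate([328, 226, 0]) cube([32, 32, 367]);
}
translate([-590, 337, 0]) {
  translate([0, 0, 367]) cube([360, 258, 35]);
  cube([32, 32, 367]);
  translate([328, 0, 0]) cube([32, 32, 367]);
  translate([0, 226, 0]) cube([32, 32, 367]);
  translate([328, 226, 0]) cube([32, 32, 367]);
}
translate([1626, 337, 0]) {
  translate([0, 0, 367]) cube([360, 258, 35]);
  cube([32, 32, 367]);
  translate([328, 0, 0]) cube([32, 32, 367]);
  translate([0, 226, 0]) cube([32, 32, 367]);
  translate([328, 226, 0]) cube([32, 32, 367]);
}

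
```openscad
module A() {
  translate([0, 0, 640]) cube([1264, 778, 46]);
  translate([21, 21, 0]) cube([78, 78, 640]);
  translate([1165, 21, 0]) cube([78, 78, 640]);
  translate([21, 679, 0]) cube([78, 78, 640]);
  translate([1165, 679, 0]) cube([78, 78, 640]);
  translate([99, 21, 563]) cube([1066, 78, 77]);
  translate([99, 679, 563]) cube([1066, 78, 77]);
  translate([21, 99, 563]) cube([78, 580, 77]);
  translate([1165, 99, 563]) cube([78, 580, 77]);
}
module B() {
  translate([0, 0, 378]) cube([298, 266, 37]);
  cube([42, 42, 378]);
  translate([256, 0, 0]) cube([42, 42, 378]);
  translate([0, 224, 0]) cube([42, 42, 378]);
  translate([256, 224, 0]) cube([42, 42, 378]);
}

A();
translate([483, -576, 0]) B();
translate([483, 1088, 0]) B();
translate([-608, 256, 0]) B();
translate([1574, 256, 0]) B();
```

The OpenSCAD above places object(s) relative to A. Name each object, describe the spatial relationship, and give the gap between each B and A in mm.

A is a table. B is a stool. Four stools sit around the table at the −y, +y, −x, +x sides. The gap between each stool and the table is 310 mm.

Each stool's nearest face is 310 mm from the table's bounding box.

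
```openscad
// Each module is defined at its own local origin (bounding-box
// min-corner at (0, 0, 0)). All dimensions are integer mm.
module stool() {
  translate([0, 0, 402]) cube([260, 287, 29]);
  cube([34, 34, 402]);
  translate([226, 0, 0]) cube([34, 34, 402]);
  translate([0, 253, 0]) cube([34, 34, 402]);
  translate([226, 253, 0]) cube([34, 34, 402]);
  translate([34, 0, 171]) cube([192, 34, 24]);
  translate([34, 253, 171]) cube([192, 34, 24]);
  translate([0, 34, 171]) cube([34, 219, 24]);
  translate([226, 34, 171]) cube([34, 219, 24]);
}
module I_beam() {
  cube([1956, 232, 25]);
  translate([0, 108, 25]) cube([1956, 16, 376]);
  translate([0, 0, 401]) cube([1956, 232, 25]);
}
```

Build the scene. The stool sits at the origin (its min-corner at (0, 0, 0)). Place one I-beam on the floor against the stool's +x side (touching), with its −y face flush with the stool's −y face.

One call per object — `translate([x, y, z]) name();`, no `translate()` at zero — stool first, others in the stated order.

stool();
translate([260, 0, 0]) I_beam();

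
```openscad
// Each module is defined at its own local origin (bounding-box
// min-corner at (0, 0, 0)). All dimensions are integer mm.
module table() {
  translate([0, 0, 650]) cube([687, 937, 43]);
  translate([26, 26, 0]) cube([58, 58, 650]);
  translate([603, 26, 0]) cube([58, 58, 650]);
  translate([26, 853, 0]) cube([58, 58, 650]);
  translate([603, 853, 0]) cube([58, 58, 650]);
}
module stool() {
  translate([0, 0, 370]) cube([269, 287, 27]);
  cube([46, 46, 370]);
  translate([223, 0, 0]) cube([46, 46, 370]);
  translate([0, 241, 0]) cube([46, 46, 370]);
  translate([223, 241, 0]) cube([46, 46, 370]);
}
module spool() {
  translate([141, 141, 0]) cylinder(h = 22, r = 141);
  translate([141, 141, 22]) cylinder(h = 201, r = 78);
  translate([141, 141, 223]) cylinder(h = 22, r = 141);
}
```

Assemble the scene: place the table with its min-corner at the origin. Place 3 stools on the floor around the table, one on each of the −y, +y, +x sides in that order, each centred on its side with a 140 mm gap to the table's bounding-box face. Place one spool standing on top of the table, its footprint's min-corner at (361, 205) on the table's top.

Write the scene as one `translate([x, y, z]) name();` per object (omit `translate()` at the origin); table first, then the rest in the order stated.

table();
translate([209, -427, 0]) stool();
translate([209, 1077, 0]) stool();
translate([827, 325, 0]) stool();
translate([361, 205, 693]) spool();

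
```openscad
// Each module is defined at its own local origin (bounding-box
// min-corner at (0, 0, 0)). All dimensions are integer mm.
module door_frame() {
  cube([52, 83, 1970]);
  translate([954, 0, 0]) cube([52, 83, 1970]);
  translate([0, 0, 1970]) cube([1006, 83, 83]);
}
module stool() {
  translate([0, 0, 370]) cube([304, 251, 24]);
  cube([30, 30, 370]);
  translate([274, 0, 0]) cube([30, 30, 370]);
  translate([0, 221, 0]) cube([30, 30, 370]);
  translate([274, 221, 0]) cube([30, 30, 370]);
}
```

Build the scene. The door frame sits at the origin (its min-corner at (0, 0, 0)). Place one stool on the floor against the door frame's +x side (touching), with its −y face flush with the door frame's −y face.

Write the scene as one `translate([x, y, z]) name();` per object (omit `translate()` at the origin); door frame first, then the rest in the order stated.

door_frame();
translate([1006, 0, 0]) stool();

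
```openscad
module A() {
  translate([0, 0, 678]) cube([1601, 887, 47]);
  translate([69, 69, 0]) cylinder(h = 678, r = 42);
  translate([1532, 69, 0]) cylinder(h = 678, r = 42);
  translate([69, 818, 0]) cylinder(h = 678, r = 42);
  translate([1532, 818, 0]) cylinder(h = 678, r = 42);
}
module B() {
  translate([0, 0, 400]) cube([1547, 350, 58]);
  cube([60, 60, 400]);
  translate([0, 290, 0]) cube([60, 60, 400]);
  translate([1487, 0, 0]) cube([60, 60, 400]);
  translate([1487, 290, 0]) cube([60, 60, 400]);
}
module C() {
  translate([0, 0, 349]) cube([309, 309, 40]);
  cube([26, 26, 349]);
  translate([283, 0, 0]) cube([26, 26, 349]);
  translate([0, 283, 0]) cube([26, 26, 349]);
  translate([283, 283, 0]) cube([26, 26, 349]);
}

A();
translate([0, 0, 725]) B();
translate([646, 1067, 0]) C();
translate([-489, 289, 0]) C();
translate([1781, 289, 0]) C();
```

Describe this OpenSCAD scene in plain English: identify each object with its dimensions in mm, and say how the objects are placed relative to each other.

A is a table: top 1601 mm (x) × 887 mm (y), 47 mm thick, upper face at z = 725 mm, on four round legs of 84 mm diameter, each leg's bounding box inset 27 mm from the nearest pair of top edges, running from z = 0 to the bottom of the top.

B is a long wooden bench with a 1547 mm (x) × 350 mm (y) seat, 58 mm thick, its top surface 458 mm above the floor. Four 60 mm square legs at the seat corners, flush with the edges, run from z = 0 to the seat underside.

C is a four-legged stool. The seat is a 309×309×40 mm slab whose top surface is at z = 389 mm; four square legs, each 26×26 mm in cross-section, run from the floor (z = 0) to the underside of the seat, each flush with a corner of the seat.

The bench is on top of the table. Three stools sit around the table at the +y, −x, +x sides.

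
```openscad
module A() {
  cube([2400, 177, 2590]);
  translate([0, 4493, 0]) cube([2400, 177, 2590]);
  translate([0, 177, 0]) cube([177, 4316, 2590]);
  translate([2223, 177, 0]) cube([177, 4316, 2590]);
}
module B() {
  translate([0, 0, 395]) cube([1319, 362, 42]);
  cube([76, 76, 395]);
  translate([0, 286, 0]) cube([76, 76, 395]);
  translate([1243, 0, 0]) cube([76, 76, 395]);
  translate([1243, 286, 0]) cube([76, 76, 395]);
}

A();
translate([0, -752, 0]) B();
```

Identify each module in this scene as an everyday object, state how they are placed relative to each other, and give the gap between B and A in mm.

The bench's nearest face is 390 mm from the house frame's −y face.

A is a house frame. B is a bench. The bench is on the floor beside the house frame on its −y side. The gap between the bench and the house frame is 390 mm.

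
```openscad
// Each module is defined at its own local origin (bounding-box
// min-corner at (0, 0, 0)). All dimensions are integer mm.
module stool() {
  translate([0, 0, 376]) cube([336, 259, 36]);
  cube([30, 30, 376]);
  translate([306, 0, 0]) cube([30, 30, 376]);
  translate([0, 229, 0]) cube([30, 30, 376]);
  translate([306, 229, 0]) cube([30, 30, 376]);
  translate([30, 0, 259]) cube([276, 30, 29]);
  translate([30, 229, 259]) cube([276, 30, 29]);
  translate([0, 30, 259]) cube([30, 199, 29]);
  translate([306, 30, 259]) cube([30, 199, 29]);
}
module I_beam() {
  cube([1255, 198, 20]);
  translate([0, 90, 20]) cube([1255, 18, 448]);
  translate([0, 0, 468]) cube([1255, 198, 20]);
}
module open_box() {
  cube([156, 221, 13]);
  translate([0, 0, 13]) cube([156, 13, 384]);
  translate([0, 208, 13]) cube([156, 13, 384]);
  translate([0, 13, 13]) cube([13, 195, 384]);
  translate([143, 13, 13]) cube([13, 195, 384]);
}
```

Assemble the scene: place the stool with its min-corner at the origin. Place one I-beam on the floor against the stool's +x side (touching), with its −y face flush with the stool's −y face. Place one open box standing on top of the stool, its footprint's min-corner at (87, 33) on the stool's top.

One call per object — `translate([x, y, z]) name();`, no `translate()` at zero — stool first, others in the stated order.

stool();
translate([336, 0, 0]) I_beam();
translate([87, 33, 412]) open_box();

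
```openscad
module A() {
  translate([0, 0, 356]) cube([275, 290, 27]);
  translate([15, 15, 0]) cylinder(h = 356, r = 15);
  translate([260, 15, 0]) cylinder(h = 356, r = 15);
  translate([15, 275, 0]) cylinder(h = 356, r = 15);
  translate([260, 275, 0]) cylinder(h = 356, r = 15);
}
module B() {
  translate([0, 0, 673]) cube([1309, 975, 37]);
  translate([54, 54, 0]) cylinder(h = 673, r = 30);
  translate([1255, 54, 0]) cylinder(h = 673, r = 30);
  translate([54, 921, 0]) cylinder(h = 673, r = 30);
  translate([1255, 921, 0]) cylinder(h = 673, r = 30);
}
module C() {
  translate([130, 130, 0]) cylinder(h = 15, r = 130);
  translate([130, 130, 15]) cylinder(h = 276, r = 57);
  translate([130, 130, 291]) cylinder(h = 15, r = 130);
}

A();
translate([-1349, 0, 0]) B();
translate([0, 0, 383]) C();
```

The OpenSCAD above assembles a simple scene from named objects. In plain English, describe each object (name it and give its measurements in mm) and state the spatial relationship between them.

A is a four-legged stool. The seat is 275×290 mm, 27 mm thick, top at z = 383 mm. It stands on four round legs, each 30 mm in diameter, from z = 0 to the seat underside, each leg's axis is inset half a diameter from the nearest pair of seat edges (so the leg's bounding box is flush with the corner).

B is a table: top 1309 mm (x) × 975 mm (y), 37 mm thick, upper face at z = 710 mm, on four round legs of 60 mm diameter, each leg's bounding box inset 24 mm from the nearest pair of top edges, running from z = 0 to the bottom of the top.

C is a spool: two coaxial disc flanges of radius 130 mm and thickness 15 mm, joined by a core cylinder of radius 57 mm and height 276 mm. The lower flange rests on z = 0 and the three cylinders share a vertical axis.

The table is on the floor beside the stool on its −x side. The spool is on top of the stool.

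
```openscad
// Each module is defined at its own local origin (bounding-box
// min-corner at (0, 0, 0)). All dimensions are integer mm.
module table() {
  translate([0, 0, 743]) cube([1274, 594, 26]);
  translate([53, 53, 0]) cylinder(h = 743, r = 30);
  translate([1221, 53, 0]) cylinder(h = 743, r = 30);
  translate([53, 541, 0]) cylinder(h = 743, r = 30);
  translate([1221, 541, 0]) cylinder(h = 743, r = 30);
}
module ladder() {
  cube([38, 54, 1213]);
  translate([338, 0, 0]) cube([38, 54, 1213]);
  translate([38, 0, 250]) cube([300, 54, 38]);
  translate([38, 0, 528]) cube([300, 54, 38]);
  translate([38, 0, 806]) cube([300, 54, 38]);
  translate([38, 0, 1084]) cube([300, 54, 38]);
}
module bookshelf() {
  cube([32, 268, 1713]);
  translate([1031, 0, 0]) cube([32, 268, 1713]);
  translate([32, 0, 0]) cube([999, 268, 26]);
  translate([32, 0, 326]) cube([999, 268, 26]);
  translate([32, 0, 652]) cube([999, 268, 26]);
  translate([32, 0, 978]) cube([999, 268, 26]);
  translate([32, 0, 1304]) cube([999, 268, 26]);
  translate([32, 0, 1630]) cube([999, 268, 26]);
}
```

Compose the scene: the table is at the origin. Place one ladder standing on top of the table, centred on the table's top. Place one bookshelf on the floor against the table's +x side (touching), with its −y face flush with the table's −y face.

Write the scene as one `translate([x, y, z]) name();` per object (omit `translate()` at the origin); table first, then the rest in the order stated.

table();
translate([449, 270, 769]) ladder();
translate([1274, 0, 0]) bookshelf();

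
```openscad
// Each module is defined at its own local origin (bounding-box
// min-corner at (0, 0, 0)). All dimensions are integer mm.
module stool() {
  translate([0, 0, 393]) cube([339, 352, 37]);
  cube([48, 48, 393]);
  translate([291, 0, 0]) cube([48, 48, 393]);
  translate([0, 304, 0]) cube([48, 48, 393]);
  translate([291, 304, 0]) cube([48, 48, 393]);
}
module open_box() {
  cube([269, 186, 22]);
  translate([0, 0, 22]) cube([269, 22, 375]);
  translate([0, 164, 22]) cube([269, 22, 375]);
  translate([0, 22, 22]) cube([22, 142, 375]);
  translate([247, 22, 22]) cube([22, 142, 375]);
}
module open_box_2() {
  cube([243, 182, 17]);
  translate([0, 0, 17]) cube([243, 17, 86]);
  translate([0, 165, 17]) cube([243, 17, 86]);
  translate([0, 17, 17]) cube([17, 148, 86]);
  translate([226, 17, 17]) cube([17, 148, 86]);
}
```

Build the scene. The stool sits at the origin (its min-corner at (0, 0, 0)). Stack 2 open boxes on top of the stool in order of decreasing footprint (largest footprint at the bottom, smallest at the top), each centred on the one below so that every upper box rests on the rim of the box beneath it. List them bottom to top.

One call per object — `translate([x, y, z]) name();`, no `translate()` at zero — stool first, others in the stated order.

stool();
translate([35, 83, 430]) open_box();
translate([48, 85, 827]) open_box_2();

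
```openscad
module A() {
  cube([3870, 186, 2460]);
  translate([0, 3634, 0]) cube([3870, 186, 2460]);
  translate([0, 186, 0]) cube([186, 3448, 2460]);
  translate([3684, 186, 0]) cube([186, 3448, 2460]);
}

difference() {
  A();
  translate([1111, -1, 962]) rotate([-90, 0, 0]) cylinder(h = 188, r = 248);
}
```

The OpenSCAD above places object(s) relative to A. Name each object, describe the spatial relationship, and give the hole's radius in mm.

The subtracted cylinder has r = 248 mm.

A is a house frame. The house frame has a circular hole through its front wall. The hole's radius is 248 mm.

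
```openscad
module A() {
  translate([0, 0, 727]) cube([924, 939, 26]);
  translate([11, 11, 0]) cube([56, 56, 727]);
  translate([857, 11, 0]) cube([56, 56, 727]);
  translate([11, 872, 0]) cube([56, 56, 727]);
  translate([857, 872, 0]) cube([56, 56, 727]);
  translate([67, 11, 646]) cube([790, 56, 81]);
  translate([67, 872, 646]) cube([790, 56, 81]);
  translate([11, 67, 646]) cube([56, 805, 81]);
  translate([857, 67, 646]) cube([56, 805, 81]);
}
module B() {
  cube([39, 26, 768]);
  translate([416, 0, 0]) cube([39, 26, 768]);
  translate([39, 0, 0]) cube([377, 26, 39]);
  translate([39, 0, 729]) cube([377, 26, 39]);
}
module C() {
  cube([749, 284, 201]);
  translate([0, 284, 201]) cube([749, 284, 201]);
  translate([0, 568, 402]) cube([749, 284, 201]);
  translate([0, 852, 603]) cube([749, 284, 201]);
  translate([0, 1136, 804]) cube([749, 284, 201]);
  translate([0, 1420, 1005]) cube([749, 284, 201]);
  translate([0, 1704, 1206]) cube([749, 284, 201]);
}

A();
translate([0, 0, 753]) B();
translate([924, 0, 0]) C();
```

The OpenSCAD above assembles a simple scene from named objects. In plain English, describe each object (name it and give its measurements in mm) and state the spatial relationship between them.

A is a table with a 924×939 mm rectangular top, 26 mm thick, top surface at z = 753 mm, supported by four 56×56 mm square legs, each inset 11 mm from the nearest pair of top edges, running from the floor. Four apron rails, 56 mm thick and 81 mm tall, run between adjacent legs with their top edges flush with the underside of the top and their outer faces flush with the legs' outer faces.

B is a rectangular picture frame lying in the x–z plane (depth along y). The opening is 377 mm wide (x) by 690 mm tall (z), surrounded by a border 39 mm wide on all four sides. The frame is 26 mm deep and is made of two full-height vertical stiles with two horizontal rails fitted between them.

C is a run of 7 identical solid stair steps. Each tread is 749×284 mm and each step block is 201 mm high. Step 1 rests on the floor; step k is offset from step 1 by (k−1)×284 mm in y and (k−1)×201 mm in z.

The picture frame is on top of the table. The staircase is against the table's +x side, with their −y faces flush.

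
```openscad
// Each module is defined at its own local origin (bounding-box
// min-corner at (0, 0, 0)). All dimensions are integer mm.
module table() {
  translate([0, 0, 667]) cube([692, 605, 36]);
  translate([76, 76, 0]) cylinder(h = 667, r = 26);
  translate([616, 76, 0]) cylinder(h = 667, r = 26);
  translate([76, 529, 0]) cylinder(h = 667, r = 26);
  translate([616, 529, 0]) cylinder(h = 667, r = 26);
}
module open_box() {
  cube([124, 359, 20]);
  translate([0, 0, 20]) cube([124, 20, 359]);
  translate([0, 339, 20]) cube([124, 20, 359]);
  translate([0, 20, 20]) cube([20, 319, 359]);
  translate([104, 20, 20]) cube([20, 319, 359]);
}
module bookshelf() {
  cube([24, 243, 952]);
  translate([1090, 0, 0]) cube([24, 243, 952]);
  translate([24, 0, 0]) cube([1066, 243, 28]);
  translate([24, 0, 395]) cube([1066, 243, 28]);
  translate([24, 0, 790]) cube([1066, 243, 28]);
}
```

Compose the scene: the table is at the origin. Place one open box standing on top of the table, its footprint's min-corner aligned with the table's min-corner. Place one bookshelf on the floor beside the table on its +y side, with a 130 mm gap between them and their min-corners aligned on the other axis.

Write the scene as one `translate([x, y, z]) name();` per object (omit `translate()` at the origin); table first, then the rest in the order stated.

table();
translate([0, 0, 703]) open_box();
translate([0, 735, 0]) bookshelf();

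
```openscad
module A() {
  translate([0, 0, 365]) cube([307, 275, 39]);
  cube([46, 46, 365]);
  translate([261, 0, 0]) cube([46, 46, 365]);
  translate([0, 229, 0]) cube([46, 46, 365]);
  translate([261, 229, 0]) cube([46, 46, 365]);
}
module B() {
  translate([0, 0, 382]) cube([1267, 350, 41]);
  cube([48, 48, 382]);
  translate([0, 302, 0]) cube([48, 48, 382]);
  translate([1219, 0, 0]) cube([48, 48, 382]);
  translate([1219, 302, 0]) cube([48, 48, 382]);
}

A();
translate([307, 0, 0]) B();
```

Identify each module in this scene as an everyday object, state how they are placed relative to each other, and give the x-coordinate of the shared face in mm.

A is a stool. B is a bench. The bench is against the stool's +x side, with their −y faces flush. The x-coordinate of the shared face is 307 mm.

The stool's +x face and the bench's −x face are both at x = 307 mm.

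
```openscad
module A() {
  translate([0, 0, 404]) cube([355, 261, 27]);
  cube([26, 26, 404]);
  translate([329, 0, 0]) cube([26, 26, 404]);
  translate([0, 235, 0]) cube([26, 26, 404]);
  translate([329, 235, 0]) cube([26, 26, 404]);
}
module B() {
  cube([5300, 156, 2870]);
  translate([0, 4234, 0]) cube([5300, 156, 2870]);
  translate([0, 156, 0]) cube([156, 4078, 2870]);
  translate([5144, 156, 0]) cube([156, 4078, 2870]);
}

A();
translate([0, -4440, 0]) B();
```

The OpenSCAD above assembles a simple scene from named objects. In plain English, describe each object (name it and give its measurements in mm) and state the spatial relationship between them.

A is a simple wooden stool: a rectangular seat 355 mm (x) by 261 mm (y), 27 mm thick, top face at z = 431 mm, on four square legs, each 26×26 mm in cross-section. The legs rest on z = 0, each flush with a corner of the seat.

B is a box-shaped house frame (walls only): outside footprint 5300×4390 mm, wall height 2870 mm, wall thickness 156 mm. The two y-facing walls run the full x-width; the two x-facing walls fit between the inner faces of the y-facing walls.

The house frame is on the floor beside the stool on its −y side.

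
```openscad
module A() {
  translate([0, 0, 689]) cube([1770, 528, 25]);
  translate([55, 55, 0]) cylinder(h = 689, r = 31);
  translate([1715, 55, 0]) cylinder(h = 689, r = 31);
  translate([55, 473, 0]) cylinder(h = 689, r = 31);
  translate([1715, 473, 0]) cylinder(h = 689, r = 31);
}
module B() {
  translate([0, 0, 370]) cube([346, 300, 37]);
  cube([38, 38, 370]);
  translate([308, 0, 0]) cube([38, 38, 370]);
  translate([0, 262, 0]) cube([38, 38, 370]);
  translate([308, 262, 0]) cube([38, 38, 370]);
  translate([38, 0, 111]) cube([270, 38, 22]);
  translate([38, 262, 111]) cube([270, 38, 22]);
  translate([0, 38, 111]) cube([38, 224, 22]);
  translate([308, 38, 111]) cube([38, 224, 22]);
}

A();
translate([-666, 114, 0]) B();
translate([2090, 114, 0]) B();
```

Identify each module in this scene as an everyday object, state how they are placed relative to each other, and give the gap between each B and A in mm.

Each stool's nearest face is 320 mm from the table's bounding box.

A is a table. B is a stool. Two stools sit around the table at the −x, +x sides. The gap between each stool and the table is 320 mm.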